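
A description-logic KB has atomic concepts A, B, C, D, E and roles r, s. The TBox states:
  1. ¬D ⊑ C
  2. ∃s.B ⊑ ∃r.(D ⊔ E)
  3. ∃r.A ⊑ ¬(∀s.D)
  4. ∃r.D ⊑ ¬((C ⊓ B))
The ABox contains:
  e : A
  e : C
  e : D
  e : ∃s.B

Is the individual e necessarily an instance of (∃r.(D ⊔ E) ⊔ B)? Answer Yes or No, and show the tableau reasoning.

Yes

1. e : (∃r.(D ⊔ E) ⊔ B)?  L(e) = {A, C, D, ∃s.B} ∪ {(∀r.(¬D ⊓ ¬E) ⊓ ¬B)}
   clash {E, ¬E} at an ∃-successor — e ∈ (∃r.(D ⊔ E) ⊔ B)
2. Hence e : (∃r.(D ⊔ E) ⊔ B): entailed.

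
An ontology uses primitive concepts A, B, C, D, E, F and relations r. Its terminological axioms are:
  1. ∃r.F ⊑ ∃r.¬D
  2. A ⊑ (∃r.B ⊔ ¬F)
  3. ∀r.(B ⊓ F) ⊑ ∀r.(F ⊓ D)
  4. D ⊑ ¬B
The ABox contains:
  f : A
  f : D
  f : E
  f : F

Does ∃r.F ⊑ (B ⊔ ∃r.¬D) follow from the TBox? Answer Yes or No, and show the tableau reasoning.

Yes

1. ∃r.F ⊑ (B ⊔ ∃r.¬D)  ⇔  (∃r.F ⊓ (¬B ⊓ ∀r.D)) unsat w.r.t. T
   all branches close; clash {D, ¬D} at an ∃-successor
2. Hence ∃r.F ⊑ (B ⊔ ∃r.¬D): entailed.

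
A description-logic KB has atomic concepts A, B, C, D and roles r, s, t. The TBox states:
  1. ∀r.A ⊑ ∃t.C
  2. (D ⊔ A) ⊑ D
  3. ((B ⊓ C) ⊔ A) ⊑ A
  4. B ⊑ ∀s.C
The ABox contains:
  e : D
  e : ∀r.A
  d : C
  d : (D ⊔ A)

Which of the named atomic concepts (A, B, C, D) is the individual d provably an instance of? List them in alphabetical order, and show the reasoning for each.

1. d : A?  L(d) = {C, (D ⊔ A)} ∪ {¬A}
   apply at d: (D ⊔ A)⊑D
   open: L(d) ⊇ {C, D, ¬A, ¬B, ∃r.¬A} (+ ∃-successors) — d ∉ A possible
2. d : B?  L(d) = {C, (D ⊔ A)} ∪ {¬B}
   apply at d: (D ⊔ A)⊑D
   open: L(d) ⊇ {C, D, ¬A, ¬B, ∃r.¬A} (+ ∃-successors) — d ∉ B possible
3. d : C?  L(d) = {C, (D ⊔ A)} ∪ {¬C}
   clash {C, ¬C} at d — d ∈ C
4. d : D?  L(d) = {C, (D ⊔ A)} ∪ {¬D}
   clash {D, ¬D} at d — d ∈ D
5. Entailed for d: {C, D}

{C, D}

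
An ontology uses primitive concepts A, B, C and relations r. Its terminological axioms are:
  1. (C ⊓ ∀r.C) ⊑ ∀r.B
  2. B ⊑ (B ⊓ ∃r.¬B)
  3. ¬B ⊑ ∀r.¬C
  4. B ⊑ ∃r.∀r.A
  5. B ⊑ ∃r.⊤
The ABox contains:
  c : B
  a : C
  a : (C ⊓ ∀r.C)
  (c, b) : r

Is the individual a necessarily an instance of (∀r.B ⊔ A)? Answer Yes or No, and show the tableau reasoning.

Yes

1. a : (∀r.B ⊔ A)?  L(a) = {C, (C ⊓ ∀r.C)} ∪ {(∃r.¬B ⊓ ¬A)}
   clash {C, ¬C} at an ∃-successor — a ∈ (∀r.B ⊔ A)
2. Hence a : (∀r.B ⊔ A): entailed.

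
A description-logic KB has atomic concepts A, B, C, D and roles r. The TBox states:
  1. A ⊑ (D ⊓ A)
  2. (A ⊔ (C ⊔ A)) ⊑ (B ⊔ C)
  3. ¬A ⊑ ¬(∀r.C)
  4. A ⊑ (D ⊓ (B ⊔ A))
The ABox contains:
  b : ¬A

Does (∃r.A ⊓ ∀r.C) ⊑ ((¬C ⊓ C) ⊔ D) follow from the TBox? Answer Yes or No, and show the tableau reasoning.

Yes

1. (∃r.A ⊓ ∀r.C) ⊑ ((¬C ⊓ C) ⊔ D)  ⇔  ((∃r.A ⊓ ∀r.C) ⊓ ((C ⊔ ¬C) ⊓ ¬D)) unsat w.r.t. T
   all branches close; clash {D, ¬D} at x₀
2. Hence (∃r.A ⊓ ∀r.C) ⊑ ((¬C ⊓ C) ⊔ D): entailed.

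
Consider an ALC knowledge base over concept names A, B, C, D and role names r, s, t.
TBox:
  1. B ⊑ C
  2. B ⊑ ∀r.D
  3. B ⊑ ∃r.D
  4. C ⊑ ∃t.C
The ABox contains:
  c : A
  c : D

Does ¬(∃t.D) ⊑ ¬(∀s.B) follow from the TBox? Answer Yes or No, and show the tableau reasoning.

No

1. ¬(∃t.D) ⊑ ¬(∀s.B)  ⇔  (∀t.¬D ⊓ ∀s.B) unsat w.r.t. T
   open: L(x₀) ⊇ {¬B, ¬C, ∀s.B, ∀t.¬D}
2. Hence ¬(∃t.D) ⊑ ¬(∀s.B): not entailed.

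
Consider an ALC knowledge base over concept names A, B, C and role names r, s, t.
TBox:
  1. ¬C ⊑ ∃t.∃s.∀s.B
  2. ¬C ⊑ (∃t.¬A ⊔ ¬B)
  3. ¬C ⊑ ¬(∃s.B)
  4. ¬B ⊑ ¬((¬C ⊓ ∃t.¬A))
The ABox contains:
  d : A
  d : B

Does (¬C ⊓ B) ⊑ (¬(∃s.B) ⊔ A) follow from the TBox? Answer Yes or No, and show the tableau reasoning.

Yes

1. (¬C ⊓ B) ⊑ (¬(∃s.B) ⊔ A)  ⇔  ((¬C ⊓ B) ⊓ (∃s.B ⊓ ¬A)) unsat w.r.t. T
   all branches close; clash {B, ¬B} at x₀
2. Hence (¬C ⊓ B) ⊑ (¬(∃s.B) ⊔ A): entailed.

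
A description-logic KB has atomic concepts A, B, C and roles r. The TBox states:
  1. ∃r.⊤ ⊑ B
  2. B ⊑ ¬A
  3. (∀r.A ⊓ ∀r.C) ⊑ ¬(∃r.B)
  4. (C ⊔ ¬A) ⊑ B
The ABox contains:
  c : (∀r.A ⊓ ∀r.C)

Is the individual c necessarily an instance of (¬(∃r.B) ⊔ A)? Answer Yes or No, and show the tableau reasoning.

1. c : (¬(∃r.B) ⊔ A)?  L(c) = {(∀r.A ⊓ ∀r.C)} ∪ {(∃r.B ⊓ ¬A)}
   clash {B, ¬B} at an ∃-successor — c ∈ (¬(∃r.B) ⊔ A)
2. Hence c : (¬(∃r.B) ⊔ A): entailed.

Yes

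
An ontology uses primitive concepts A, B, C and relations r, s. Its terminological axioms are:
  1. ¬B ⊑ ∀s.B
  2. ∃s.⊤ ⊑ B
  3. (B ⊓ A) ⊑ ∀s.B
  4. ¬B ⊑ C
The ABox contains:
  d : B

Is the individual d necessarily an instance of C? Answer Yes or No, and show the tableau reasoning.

1. d : C?  L(d) = {B} ∪ {¬C}
   open: L(d) ⊇ {B, ¬A, ¬C} — d ∉ C possible
2. Hence d : C: not entailed.

No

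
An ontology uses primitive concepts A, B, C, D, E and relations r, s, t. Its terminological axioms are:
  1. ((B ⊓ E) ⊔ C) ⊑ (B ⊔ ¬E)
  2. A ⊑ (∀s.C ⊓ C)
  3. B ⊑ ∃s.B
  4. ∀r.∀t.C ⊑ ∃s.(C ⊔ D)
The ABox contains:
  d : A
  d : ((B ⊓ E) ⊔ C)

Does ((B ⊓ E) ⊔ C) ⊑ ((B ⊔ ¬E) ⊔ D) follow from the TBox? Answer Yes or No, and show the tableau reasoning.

1. ((B ⊓ E) ⊔ C) ⊑ ((B ⊔ ¬E) ⊔ D)  ⇔  (((B ⊓ E) ⊔ C) ⊓ ((¬B ⊓ E) ⊓ ¬D)) unsat w.r.t. T
   all branches close; clash {E, ¬E} at x₀
2. Hence ((B ⊓ E) ⊔ C) ⊑ ((B ⊔ ¬E) ⊔ D): entailed.

Yes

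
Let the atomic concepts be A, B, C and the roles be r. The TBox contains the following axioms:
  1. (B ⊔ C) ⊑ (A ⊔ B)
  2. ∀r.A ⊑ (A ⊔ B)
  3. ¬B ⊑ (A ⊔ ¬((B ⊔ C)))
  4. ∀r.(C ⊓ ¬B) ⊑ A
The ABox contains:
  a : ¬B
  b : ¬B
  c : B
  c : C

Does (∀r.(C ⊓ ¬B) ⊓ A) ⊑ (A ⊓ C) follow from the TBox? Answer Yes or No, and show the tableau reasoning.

1. (∀r.(C ⊓ ¬B) ⊓ A) ⊑ (A ⊓ C)  ⇔  ((∀r.(C ⊓ ¬B) ⊓ A) ⊓ (¬A ⊔ ¬C)) unsat w.r.t. T
   open: L(x₀) ⊇ {A, ¬B, ¬C, ∀r.(C ⊓ ¬B)}
2. Hence (∀r.(C ⊓ ¬B) ⊓ A) ⊑ (A ⊓ C): not entailed.

No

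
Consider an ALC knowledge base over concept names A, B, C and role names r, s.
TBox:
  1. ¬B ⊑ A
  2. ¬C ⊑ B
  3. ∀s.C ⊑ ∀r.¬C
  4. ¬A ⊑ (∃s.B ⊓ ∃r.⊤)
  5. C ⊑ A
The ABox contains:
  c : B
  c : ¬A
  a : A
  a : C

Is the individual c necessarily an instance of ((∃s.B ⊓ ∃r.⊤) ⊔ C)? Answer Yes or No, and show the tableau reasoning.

Yes

1. c : ((∃s.B ⊓ ∃r.⊤) ⊔ C)?  L(c) = {B, ¬A} ∪ {((∀s.¬B ⊔ ∀r.⊥) ⊓ ¬C)}
   clash ⊥ at an ∃-successor — c ∈ ((∃s.B ⊓ ∃r.⊤) ⊔ C)
2. Hence c : ((∃s.B ⊓ ∃r.⊤) ⊔ C): entailed.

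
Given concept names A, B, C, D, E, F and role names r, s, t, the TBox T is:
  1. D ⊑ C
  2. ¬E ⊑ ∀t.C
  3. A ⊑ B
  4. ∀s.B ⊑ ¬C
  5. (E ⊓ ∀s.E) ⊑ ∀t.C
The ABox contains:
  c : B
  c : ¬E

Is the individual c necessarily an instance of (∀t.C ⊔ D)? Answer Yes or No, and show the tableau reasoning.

1. c : (∀t.C ⊔ D)?  L(c) = {B, ¬E} ∪ {(∃t.¬C ⊓ ¬D)}
   clash {C, ¬C} at an ∃-successor — c ∈ (∀t.C ⊔ D)
2. Hence c : (∀t.C ⊔ D): entailed.

Yes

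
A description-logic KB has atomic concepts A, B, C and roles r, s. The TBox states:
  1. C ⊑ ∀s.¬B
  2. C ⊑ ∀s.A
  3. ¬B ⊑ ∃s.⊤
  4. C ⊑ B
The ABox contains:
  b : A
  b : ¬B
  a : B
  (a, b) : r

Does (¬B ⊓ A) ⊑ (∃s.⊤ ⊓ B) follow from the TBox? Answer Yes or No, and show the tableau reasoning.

No

1. (¬B ⊓ A) ⊑ (∃s.⊤ ⊓ B)  ⇔  ((¬B ⊓ A) ⊓ (∀s.⊥ ⊔ ¬B)) unsat w.r.t. T
   apply at x₀: ¬B⊑∃s.⊤
   open: L(x₀) ⊇ {A, ¬B, ¬C, ∃s.⊤} (+ ∃-successors)
2. Hence (¬B ⊓ A) ⊑ (∃s.⊤ ⊓ B): not entailed.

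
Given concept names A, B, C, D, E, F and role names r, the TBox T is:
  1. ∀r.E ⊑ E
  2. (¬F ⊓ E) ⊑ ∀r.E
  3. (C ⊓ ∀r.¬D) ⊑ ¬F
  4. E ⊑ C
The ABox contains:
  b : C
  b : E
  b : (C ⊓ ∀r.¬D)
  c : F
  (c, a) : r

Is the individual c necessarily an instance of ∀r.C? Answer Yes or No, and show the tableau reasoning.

No

1. c : ∀r.C?  L(c) = {F} ∪ {∃r.¬C}
   open: L(c) ⊇ {F, ¬C, ¬E, ∃r.¬C, ∃r.¬E} (+ ∃-successors) — c ∉ ∀r.C possible
2. Hence c : ∀r.C: not entailed.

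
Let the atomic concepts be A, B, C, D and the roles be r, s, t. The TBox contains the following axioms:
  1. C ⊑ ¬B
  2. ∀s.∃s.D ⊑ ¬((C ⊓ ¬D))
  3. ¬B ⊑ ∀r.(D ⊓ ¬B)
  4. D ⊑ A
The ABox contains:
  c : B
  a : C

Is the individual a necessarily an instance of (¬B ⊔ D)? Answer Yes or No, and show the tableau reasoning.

1. a : (¬B ⊔ D)?  L(a) = {C} ∪ {(B ⊓ ¬D)}
   clash {B, ¬B} at a — a ∈ (¬B ⊔ D)
2. Hence a : (¬B ⊔ D): entailed.

Yes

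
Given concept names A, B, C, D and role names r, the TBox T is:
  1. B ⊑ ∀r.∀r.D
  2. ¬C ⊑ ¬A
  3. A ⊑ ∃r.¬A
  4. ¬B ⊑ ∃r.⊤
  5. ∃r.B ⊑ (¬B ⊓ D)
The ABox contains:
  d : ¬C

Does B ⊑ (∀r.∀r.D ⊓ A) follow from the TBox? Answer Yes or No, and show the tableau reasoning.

No

1. B ⊑ (∀r.∀r.D ⊓ A)  ⇔  (B ⊓ (∃r.∃r.¬D ⊔ ¬A)) unsat w.r.t. T
   apply at x₀: B⊑∀r.∀r.D
   open: L(x₀) ⊇ {B, C, ¬A, ∀r.¬B, ∀r.∀r.D}
2. Hence B ⊑ (∀r.∀r.D ⊓ A): not entailed.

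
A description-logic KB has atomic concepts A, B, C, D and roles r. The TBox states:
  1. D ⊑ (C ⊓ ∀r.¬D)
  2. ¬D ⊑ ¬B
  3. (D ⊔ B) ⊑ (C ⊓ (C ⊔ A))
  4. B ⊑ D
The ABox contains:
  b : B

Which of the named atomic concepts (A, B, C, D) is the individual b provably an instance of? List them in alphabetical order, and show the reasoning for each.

1. b : A?  L(b) = {B} ∪ {¬A}
   apply at b: B⊑D
   open: L(b) ⊇ {B, C, D, ¬A, ∀r.¬D} — b ∉ A possible
2. b : B?  L(b) = {B} ∪ {¬B}
   clash {B, ¬B} at b — b ∈ B
3. b : C?  L(b) = {B} ∪ {¬C}
   clash {B, ¬B} at b — b ∈ C
4. b : D?  L(b) = {B} ∪ {¬D}
   clash {B, ¬B} at b — b ∈ D
5. Entailed for b: {B, C, D}

{B, C, D}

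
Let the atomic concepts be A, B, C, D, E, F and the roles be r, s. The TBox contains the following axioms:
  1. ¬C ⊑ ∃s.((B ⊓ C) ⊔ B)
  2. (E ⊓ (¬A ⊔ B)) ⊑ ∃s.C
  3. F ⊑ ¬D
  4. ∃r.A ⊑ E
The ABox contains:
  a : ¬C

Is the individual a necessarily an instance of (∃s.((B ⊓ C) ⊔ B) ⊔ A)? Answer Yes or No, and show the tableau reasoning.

Yes

1. a : (∃s.((B ⊓ C) ⊔ B) ⊔ A)?  L(a) = {¬C} ∪ {(∀s.((¬B ⊔ ¬C) ⊓ ¬B) ⊓ ¬A)}
   clash {B, ¬B} at an ∃-successor — a ∈ (∃s.((B ⊓ C) ⊔ B) ⊔ A)
2. Hence a : (∃s.((B ⊓ C) ⊔ B) ⊔ A): entailed.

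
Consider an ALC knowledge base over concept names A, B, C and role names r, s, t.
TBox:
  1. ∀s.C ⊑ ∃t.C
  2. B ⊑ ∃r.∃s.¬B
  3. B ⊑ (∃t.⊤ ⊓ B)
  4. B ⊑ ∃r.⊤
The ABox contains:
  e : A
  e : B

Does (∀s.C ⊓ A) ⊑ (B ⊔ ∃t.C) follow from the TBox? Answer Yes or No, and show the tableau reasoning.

Yes

1. (∀s.C ⊓ A) ⊑ (B ⊔ ∃t.C)  ⇔  ((∀s.C ⊓ A) ⊓ (¬B ⊓ ∀t.¬C)) unsat w.r.t. T
   all branches close; clash {C, ¬C} at an ∃-successor
2. Hence (∀s.C ⊓ A) ⊑ (B ⊔ ∃t.C): entailed.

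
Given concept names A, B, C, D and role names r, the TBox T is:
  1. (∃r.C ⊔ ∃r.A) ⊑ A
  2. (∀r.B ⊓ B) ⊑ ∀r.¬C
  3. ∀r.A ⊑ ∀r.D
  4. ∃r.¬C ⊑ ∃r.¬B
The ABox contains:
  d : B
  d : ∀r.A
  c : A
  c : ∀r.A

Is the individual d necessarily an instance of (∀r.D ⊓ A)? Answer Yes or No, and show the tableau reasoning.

1. d : (∀r.D ⊓ A)?  L(d) = {B, ∀r.A} ∪ {(∃r.¬D ⊔ ¬A)}
   apply at d: ∀r.A⊑∀r.D
   open: L(d) ⊇ {B, ¬A, ∀r.A, ∀r.C, ∀r.D, …} — d ∉ (∀r.D ⊓ A) possible
2. Hence d : (∀r.D ⊓ A): not entailed.

No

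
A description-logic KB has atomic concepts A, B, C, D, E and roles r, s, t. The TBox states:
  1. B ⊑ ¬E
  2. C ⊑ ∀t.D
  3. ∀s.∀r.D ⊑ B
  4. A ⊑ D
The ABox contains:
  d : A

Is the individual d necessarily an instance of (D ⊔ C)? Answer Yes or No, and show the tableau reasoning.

Yes

1. d : (D ⊔ C)?  L(d) = {A} ∪ {(¬D ⊓ ¬C)}
   clash {D, ¬D} at d — d ∈ (D ⊔ C)
2. Hence d : (D ⊔ C): entailed.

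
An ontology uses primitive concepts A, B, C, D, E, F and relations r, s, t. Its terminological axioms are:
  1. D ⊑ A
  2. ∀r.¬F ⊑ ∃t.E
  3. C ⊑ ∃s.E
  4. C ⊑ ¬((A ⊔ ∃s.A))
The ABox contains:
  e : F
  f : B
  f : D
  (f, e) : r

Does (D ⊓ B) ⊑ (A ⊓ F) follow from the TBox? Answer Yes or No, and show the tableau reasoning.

1. (D ⊓ B) ⊑ (A ⊓ F)  ⇔  ((D ⊓ B) ⊓ (¬A ⊔ ¬F)) unsat w.r.t. T
   apply at x₀: D⊑A
   open: L(x₀) ⊇ {A, B, D, ¬C, ¬F, …} (+ ∃-successors)
2. Hence (D ⊓ B) ⊑ (A ⊓ F): not entailed.

No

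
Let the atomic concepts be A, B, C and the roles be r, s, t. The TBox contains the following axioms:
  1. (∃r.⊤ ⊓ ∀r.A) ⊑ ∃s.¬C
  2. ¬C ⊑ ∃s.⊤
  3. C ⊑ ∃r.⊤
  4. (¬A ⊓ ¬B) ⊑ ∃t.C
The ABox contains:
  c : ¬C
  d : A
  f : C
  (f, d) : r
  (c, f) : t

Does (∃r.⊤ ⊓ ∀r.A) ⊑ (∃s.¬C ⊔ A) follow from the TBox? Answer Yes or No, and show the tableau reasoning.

1. (∃r.⊤ ⊓ ∀r.A) ⊑ (∃s.¬C ⊔ A)  ⇔  ((∃r.⊤ ⊓ ∀r.A) ⊓ (∀s.C ⊓ ¬A)) unsat w.r.t. T
   all branches close; clash {C, ¬C} at an ∃-successor
2. Hence (∃r.⊤ ⊓ ∀r.A) ⊑ (∃s.¬C ⊔ A): entailed.

Yes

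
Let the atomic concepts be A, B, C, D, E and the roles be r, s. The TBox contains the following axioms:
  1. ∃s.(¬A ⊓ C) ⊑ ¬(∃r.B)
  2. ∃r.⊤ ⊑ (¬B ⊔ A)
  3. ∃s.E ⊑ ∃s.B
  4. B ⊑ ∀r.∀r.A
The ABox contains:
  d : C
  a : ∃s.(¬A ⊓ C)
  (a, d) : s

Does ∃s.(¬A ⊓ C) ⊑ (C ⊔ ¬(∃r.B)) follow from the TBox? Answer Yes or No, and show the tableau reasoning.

Yes

1. ∃s.(¬A ⊓ C) ⊑ (C ⊔ ¬(∃r.B))  ⇔  (∃s.(¬A ⊓ C) ⊓ (¬C ⊓ ∃r.B)) unsat w.r.t. T
   all branches close; clash {B, ¬B} at an ∃-successor
2. Hence ∃s.(¬A ⊓ C) ⊑ (C ⊔ ¬(∃r.B)): entailed.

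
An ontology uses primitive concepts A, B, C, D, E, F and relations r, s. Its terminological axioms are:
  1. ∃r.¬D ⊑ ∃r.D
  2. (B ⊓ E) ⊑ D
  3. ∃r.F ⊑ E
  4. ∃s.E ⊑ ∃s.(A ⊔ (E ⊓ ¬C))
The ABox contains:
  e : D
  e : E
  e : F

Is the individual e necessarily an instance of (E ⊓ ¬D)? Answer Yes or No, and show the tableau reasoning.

No

1. e : (E ⊓ ¬D)?  L(e) = {D, E, F} ∪ {(¬E ⊔ D)}
   open: L(e) ⊇ {D, E, F, ∀r.D, ∀s.¬E} — e ∉ (E ⊓ ¬D) possible
2. Hence e : (E ⊓ ¬D): not entailed.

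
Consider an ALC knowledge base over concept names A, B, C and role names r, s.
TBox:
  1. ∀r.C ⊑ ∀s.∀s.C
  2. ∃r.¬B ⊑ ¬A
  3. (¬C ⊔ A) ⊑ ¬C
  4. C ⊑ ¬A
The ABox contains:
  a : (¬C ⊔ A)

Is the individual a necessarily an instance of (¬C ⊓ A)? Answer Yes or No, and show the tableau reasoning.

1. a : (¬C ⊓ A)?  L(a) = {(¬C ⊔ A)} ∪ {(C ⊔ ¬A)}
   apply at a: (¬C ⊔ A)⊑¬C
   open: L(a) ⊇ {¬A, ¬C, ∃r.¬C} (+ ∃-successors) — a ∉ (¬C ⊓ A) possible
2. Hence a : (¬C ⊓ A): not entailed.

No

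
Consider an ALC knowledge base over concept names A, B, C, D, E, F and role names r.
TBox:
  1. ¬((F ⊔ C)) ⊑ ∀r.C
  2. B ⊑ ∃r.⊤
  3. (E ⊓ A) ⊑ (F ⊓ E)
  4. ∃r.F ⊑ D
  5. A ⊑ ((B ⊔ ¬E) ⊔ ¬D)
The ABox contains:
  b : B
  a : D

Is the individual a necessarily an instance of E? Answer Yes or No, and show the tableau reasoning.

No

1. a : E?  L(a) = {D} ∪ {¬E}
   open: L(a) ⊇ {D, F, ¬A, ¬B, ¬E} — a ∉ E possible
2. Hence a : E: not entailed.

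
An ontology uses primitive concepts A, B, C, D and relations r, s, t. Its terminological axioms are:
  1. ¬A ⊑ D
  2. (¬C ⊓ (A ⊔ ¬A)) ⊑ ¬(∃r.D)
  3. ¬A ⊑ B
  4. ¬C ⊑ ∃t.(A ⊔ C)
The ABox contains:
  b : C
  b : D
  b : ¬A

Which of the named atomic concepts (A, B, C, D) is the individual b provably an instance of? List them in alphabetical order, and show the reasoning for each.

1. b : A?  L(b) = {C, D, ¬A} ∪ {¬A}
   apply at b: ¬A⊑B
   open: L(b) ⊇ {B, C, D, ¬A} — b ∉ A possible
2. b : B?  L(b) = {C, D, ¬A} ∪ {¬B}
   clash {B, ¬B} at b — b ∈ B
3. b : C?  L(b) = {C, D, ¬A} ∪ {¬C}
   clash {C, ¬C} at b — b ∈ C
4. b : D?  L(b) = {C, D, ¬A} ∪ {¬D}
   clash {D, ¬D} at b — b ∈ D
5. Entailed for b: {B, C, D}

{B, C, D}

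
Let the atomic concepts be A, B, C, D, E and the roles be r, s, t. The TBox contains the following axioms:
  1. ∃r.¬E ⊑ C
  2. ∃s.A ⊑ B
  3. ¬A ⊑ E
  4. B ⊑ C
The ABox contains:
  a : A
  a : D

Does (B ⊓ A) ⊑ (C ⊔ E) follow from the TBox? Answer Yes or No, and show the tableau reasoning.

Yes

1. (B ⊓ A) ⊑ (C ⊔ E)  ⇔  ((B ⊓ A) ⊓ (¬C ⊓ ¬E)) unsat w.r.t. T
   all branches close; clash {C, ¬C} at x₀
2. Hence (B ⊓ A) ⊑ (C ⊔ E): entailed.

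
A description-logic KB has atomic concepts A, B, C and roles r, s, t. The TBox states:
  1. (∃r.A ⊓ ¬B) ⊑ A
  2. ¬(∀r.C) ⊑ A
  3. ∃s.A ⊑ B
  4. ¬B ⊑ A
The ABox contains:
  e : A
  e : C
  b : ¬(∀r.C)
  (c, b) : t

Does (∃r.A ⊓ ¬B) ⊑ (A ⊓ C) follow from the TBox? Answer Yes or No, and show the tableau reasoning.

No

1. (∃r.A ⊓ ¬B) ⊑ (A ⊓ C)  ⇔  ((∃r.A ⊓ ¬B) ⊓ (¬A ⊔ ¬C)) unsat w.r.t. T
   apply at x₀: (∃r.A ⊓ ¬B)⊑A; ¬B⊑A
   open: L(x₀) ⊇ {A, ¬B, ¬C, ∀s.¬A, ∃r.A} (+ ∃-successors)
2. Hence (∃r.A ⊓ ¬B) ⊑ (A ⊓ C): not entailed.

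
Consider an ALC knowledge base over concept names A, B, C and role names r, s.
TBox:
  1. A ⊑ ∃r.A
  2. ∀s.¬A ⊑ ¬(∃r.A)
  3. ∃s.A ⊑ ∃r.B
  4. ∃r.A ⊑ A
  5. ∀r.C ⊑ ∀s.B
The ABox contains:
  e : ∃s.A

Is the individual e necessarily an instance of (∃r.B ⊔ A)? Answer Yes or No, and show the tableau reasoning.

Yes

1. e : (∃r.B ⊔ A)?  L(e) = {∃s.A} ∪ {(∀r.¬B ⊓ ¬A)}
   clash {A, ¬A} at e — e ∈ (∃r.B ⊔ A)
2. Hence e : (∃r.B ⊔ A): entailed.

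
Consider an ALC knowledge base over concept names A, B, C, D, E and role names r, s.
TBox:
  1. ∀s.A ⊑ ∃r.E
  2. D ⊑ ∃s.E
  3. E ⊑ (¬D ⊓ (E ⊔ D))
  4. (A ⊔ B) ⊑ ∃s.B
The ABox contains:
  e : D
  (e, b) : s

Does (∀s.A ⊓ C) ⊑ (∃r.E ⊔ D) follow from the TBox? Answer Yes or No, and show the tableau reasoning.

Yes

1. (∀s.A ⊓ C) ⊑ (∃r.E ⊔ D)  ⇔  ((∀s.A ⊓ C) ⊓ (∀r.¬E ⊓ ¬D)) unsat w.r.t. T
   all branches close; clash {D, ¬D} at x₀
2. Hence (∀s.A ⊓ C) ⊑ (∃r.E ⊔ D): entailed.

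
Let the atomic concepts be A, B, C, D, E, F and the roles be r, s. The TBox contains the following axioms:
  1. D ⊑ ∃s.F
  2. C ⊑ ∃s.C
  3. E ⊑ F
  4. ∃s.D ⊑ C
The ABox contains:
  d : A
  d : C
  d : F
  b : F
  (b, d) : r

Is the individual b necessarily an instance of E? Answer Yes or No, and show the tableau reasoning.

No

1. b : E?  L(b) = {F} ∪ {¬E}
   open: L(b) ⊇ {F, ¬C, ¬D, ¬E, ∀s.¬D} — b ∉ E possible
2. Hence b : E: not entailed.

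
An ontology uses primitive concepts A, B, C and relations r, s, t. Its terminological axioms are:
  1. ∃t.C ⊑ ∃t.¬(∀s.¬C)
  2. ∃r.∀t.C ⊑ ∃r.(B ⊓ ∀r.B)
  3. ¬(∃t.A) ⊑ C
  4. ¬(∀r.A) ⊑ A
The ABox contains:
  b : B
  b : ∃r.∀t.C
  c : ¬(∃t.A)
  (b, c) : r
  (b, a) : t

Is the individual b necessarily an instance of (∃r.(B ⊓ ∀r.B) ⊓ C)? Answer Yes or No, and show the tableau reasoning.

No

1. b : (∃r.(B ⊓ ∀r.B) ⊓ C)?  L(b) = {B, ∃r.∀t.C} ∪ {(∀r.(¬B ⊔ ∃r.¬B) ⊔ ¬C)}
   apply at b: ∃r.∀t.C⊑∃r.(B ⊓ ∀r.B)
   open: L(b) ⊇ {B, ¬C, ∀r.A, ∀t.¬C, ∃r.(B ⊓ ∀r.B), …} (+ ∃-successors) — b ∉ (∃r.(B ⊓ ∀r.B) ⊓ C) possible
2. Hence b : (∃r.(B ⊓ ∀r.B) ⊓ C): not entailed.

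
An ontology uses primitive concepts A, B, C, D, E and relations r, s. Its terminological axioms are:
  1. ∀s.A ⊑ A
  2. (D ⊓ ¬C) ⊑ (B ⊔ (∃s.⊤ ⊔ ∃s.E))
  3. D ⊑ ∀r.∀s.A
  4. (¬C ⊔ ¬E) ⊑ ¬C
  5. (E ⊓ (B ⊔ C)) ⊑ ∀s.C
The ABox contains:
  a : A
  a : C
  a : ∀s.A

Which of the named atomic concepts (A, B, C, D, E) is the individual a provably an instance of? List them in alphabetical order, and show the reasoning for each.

{A, C, E}

1. a : A?  L(a) = {A, C, ∀s.A} ∪ {¬A}
   clash {A, ¬A} at a — a ∈ A
2. a : B?  L(a) = {A, C, ∀s.A} ∪ {¬B}
   open: L(a) ⊇ {A, C, E, ¬B, ¬D, …} — a ∉ B possible
3. a : C?  L(a) = {A, C, ∀s.A} ∪ {¬C}
   clash {C, ¬C} at a — a ∈ C
4. a : D?  L(a) = {A, C, ∀s.A} ∪ {¬D}
   open: L(a) ⊇ {A, C, E, ¬D, ∀s.A, …} — a ∉ D possible
5. a : E?  L(a) = {A, C, ∀s.A} ∪ {¬E}
   clash {C, ¬C} at a — a ∈ E
6. Entailed for a: {A, C, E}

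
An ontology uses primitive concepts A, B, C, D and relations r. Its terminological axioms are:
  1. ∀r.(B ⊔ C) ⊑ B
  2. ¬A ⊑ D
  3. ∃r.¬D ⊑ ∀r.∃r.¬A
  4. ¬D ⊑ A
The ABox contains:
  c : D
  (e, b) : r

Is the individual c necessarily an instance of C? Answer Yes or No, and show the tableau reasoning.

No

1. c : C?  L(c) = {D} ∪ {¬C}
   open: L(c) ⊇ {D, ¬C, ∀r.D, ∃r.(¬B ⊓ ¬C)} (+ ∃-successors) — c ∉ C possible
2. Hence c : C: not entailed.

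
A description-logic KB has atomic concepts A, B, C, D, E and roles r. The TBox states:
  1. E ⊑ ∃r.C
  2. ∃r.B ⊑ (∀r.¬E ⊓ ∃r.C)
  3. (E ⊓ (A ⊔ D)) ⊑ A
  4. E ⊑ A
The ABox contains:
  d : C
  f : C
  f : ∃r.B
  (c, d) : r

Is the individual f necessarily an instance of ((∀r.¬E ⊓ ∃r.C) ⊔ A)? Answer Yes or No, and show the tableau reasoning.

1. f : ((∀r.¬E ⊓ ∃r.C) ⊔ A)?  L(f) = {C, ∃r.B} ∪ {((∃r.E ⊔ ∀r.¬C) ⊓ ¬A)}
   clash {A, ¬A} at f — f ∈ ((∀r.¬E ⊓ ∃r.C) ⊔ A)
2. Hence f : ((∀r.¬E ⊓ ∃r.C) ⊔ A): entailed.

Yes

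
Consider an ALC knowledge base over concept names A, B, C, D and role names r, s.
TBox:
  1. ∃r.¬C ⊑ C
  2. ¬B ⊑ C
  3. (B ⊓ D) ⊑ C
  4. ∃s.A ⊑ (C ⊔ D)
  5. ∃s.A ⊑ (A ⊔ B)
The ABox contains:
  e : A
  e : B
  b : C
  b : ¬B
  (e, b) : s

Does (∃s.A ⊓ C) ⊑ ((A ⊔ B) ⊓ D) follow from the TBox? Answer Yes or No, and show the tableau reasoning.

1. (∃s.A ⊓ C) ⊑ ((A ⊔ B) ⊓ D)  ⇔  ((∃s.A ⊓ C) ⊓ ((¬A ⊓ ¬B) ⊔ ¬D)) unsat w.r.t. T
   apply at x₀: ∃s.A⊑(C ⊔ D); ∃s.A⊑(A ⊔ B)
   open: L(x₀) ⊇ {A, C, ¬D, ∃s.A} (+ ∃-successors)
2. Hence (∃s.A ⊓ C) ⊑ ((A ⊔ B) ⊓ D): not entailed.

No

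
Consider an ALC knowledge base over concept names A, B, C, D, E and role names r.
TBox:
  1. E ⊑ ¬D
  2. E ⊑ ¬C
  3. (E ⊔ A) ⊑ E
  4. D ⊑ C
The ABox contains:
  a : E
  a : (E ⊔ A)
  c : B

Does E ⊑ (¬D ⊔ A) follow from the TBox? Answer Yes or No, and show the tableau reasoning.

Yes

1. E ⊑ (¬D ⊔ A)  ⇔  (E ⊓ (D ⊓ ¬A)) unsat w.r.t. T
   all branches close; clash {C, ¬C} at x₀
2. Hence E ⊑ (¬D ⊔ A): entailed.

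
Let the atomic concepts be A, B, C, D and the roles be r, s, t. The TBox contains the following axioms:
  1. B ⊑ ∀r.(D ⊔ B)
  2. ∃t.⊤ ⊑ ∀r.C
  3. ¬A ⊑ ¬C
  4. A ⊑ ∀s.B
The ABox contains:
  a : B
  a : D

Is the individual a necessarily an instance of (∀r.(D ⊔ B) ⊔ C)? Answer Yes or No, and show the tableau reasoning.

Yes

1. a : (∀r.(D ⊔ B) ⊔ C)?  L(a) = {B, D} ∪ {(∃r.(¬D ⊓ ¬B) ⊓ ¬C)}
   clash {B, ¬B} at an ∃-successor — a ∈ (∀r.(D ⊔ B) ⊔ C)
2. Hence a : (∀r.(D ⊔ B) ⊔ C): entailed.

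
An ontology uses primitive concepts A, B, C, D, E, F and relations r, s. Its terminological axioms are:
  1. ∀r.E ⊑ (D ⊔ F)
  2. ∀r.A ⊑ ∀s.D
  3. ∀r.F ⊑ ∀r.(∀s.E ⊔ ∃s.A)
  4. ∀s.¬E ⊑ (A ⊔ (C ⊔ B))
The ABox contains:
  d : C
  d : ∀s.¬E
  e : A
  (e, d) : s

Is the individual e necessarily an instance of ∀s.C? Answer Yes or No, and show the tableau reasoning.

1. e : ∀s.C?  L(e) = {A} ∪ {∃s.¬C}
   open: L(e) ⊇ {A, ∃r.¬A, ∃r.¬E, ∃r.¬F, ∃s.E, …} (+ ∃-successors) — e ∉ ∀s.C possible
2. Hence e : ∀s.C: not entailed.

No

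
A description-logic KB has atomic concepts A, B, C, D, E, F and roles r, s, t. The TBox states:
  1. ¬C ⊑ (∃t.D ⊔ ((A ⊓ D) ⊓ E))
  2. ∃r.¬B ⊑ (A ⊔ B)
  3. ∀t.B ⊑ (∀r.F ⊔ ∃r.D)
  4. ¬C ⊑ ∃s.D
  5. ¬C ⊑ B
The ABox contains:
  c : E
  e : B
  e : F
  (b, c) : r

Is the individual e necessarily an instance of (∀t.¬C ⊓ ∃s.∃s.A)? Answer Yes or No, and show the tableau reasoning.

1. e : (∀t.¬C ⊓ ∃s.∃s.A)?  L(e) = {B, F} ∪ {(∃t.C ⊔ ∀s.∀s.¬A)}
   open: L(e) ⊇ {B, C, F, ∀r.B, ∃t.C, …} (+ ∃-successors) — e ∉ (∀t.¬C ⊓ ∃s.∃s.A) possible
2. Hence e : (∀t.¬C ⊓ ∃s.∃s.A): not entailed.

No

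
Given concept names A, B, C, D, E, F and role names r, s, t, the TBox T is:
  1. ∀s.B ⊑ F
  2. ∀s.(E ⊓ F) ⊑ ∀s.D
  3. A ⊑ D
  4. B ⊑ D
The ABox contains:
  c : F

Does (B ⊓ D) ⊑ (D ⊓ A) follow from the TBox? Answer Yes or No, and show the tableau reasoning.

1. (B ⊓ D) ⊑ (D ⊓ A)  ⇔  ((B ⊓ D) ⊓ (¬D ⊔ ¬A)) unsat w.r.t. T
   open: L(x₀) ⊇ {B, D, ¬A, ∃s.(¬E ⊔ ¬F), ∃s.¬B} (+ ∃-successors)
2. Hence (B ⊓ D) ⊑ (D ⊓ A): not entailed.

No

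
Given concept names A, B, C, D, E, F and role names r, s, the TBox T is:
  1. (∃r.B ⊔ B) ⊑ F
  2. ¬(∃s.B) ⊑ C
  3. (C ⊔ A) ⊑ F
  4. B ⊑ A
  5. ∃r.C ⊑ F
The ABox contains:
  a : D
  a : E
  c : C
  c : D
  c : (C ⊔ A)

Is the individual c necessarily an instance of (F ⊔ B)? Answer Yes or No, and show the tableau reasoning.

1. c : (F ⊔ B)?  L(c) = {C, D, (C ⊔ A)} ∪ {(¬F ⊓ ¬B)}
   clash {F, ¬F} at c — c ∈ (F ⊔ B)
2. Hence c : (F ⊔ B): entailed.

Yes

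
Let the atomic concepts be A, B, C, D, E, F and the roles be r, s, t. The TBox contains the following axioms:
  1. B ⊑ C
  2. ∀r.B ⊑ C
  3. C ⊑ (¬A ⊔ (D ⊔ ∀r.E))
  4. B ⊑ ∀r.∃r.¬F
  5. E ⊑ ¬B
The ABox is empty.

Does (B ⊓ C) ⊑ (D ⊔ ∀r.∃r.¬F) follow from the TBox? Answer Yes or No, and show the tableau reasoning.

Yes

1. (B ⊓ C) ⊑ (D ⊔ ∀r.∃r.¬F)  ⇔  ((B ⊓ C) ⊓ (¬D ⊓ ∃r.∀r.F)) unsat w.r.t. T
   all branches close; clash {B, ¬B} at x₀
2. Hence (B ⊓ C) ⊑ (D ⊔ ∀r.∃r.¬F): entailed.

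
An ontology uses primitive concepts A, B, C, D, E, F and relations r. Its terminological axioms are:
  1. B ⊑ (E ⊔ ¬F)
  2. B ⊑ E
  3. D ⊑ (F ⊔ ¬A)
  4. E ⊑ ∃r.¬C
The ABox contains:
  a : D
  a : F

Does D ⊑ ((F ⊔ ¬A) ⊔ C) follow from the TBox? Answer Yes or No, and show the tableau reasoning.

Yes

1. D ⊑ ((F ⊔ ¬A) ⊔ C)  ⇔  (D ⊓ ((¬F ⊓ A) ⊓ ¬C)) unsat w.r.t. T
   all branches close; clash {A, ¬A} at x₀
2. Hence D ⊑ ((F ⊔ ¬A) ⊔ C): entailed.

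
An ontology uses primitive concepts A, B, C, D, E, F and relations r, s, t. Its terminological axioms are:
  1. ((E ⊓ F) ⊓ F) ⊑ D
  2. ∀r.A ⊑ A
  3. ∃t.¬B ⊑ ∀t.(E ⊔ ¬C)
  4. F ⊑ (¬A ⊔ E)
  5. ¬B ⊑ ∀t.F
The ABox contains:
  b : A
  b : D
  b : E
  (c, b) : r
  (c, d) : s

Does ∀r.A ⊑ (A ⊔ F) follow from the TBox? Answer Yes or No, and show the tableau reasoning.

1. ∀r.A ⊑ (A ⊔ F)  ⇔  (∀r.A ⊓ (¬A ⊓ ¬F)) unsat w.r.t. T
   all branches close; clash {A, ¬A} at x₀
2. Hence ∀r.A ⊑ (A ⊔ F): entailed.

Yes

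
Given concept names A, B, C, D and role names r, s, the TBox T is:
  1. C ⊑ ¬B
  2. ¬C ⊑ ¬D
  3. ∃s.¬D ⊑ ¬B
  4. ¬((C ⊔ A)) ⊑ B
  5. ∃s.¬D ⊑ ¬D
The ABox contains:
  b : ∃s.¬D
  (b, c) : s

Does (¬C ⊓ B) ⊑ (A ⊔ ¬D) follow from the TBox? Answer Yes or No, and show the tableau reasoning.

1. (¬C ⊓ B) ⊑ (A ⊔ ¬D)  ⇔  ((¬C ⊓ B) ⊓ (¬A ⊓ D)) unsat w.r.t. T
   all branches close; clash {D, ¬D} at x₀
2. Hence (¬C ⊓ B) ⊑ (A ⊔ ¬D): entailed.

Yes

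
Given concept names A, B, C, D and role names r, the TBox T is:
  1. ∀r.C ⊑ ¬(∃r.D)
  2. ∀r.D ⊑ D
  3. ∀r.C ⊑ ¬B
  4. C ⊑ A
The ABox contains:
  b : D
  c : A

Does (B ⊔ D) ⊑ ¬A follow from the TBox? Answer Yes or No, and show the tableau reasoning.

No

1. (B ⊔ D) ⊑ ¬A  ⇔  ((B ⊔ D) ⊓ A) unsat w.r.t. T
   open: L(x₀) ⊇ {A, B, ∃r.¬C, ∃r.¬D} (+ ∃-successors)
2. Hence (B ⊔ D) ⊑ ¬A: not entailed.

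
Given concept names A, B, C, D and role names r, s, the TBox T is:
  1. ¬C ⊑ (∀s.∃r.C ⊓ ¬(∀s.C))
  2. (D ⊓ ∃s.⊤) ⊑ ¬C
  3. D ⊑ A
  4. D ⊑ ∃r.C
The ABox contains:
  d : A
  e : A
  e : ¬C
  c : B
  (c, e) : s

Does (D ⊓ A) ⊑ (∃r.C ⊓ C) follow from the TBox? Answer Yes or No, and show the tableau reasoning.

1. (D ⊓ A) ⊑ (∃r.C ⊓ C)  ⇔  ((D ⊓ A) ⊓ (∀r.¬C ⊔ ¬C)) unsat w.r.t. T
   apply at x₀: D⊑∃r.C
   open: L(x₀) ⊇ {A, D, ¬C, ∀s.∃r.C, ∃r.C, …} (+ ∃-successors)
2. Hence (D ⊓ A) ⊑ (∃r.C ⊓ C): not entailed.

No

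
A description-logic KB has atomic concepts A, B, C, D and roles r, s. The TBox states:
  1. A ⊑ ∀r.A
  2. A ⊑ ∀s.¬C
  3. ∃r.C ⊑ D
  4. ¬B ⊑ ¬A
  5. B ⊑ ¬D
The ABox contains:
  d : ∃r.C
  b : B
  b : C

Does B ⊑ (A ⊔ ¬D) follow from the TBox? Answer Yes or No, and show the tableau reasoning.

1. B ⊑ (A ⊔ ¬D)  ⇔  (B ⊓ (¬A ⊓ D)) unsat w.r.t. T
   all branches close; clash {D, ¬D} at x₀
2. Hence B ⊑ (A ⊔ ¬D): entailed.

Yes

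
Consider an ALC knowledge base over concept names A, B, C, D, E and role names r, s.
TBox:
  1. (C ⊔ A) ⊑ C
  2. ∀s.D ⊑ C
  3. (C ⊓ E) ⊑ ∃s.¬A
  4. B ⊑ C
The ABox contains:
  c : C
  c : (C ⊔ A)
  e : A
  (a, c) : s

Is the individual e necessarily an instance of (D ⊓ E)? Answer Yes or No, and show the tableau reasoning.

No

1. e : (D ⊓ E)?  L(e) = {A} ∪ {(¬D ⊔ ¬E)}
   open: L(e) ⊇ {A, C, ¬B, ¬D, ¬E} — e ∉ (D ⊓ E) possible
2. Hence e : (D ⊓ E): not entailed.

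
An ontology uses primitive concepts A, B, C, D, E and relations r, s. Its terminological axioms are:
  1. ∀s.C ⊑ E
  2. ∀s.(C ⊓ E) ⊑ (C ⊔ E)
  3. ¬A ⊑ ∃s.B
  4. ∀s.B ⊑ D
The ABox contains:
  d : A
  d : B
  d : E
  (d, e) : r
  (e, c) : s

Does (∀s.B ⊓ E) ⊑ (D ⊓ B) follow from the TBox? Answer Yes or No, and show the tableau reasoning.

1. (∀s.B ⊓ E) ⊑ (D ⊓ B)  ⇔  ((∀s.B ⊓ E) ⊓ (¬D ⊔ ¬B)) unsat w.r.t. T
   apply at x₀: ∀s.B⊑D
   open: L(x₀) ⊇ {A, D, E, ¬B, ∀s.B, …} (+ ∃-successors)
2. Hence (∀s.B ⊓ E) ⊑ (D ⊓ B): not entailed.

No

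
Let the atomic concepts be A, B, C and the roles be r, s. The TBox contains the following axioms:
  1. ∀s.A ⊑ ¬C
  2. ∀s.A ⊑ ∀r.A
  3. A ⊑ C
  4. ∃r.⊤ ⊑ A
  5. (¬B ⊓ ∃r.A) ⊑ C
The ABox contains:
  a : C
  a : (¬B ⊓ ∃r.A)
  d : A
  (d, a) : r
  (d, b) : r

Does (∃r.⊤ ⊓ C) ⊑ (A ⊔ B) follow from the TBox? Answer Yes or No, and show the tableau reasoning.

1. (∃r.⊤ ⊓ C) ⊑ (A ⊔ B)  ⇔  ((∃r.⊤ ⊓ C) ⊓ (¬A ⊓ ¬B)) unsat w.r.t. T
   all branches close; clash {A, ¬A} at x₀
2. Hence (∃r.⊤ ⊓ C) ⊑ (A ⊔ B): entailed.

Yes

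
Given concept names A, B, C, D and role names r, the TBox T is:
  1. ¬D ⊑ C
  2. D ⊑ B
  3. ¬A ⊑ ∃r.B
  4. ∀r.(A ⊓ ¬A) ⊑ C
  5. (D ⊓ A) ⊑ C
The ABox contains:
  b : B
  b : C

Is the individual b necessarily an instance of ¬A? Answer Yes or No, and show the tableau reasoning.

1. b : ¬A?  L(b) = {B, C} ∪ {A}
   open: L(b) ⊇ {A, B, C} — b ∉ ¬A possible
2. Hence b : ¬A: not entailed.

No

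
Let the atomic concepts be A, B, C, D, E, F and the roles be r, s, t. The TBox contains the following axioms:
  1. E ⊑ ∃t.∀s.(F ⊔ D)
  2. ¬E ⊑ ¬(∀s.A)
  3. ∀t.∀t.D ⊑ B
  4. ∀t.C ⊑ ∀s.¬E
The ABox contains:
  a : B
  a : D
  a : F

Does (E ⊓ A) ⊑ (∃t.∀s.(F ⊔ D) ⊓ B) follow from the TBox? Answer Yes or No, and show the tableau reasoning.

No

1. (E ⊓ A) ⊑ (∃t.∀s.(F ⊔ D) ⊓ B)  ⇔  ((E ⊓ A) ⊓ (∀t.∃s.(¬F ⊓ ¬D) ⊔ ¬B)) unsat w.r.t. T
   apply at x₀: E⊑∃t.∀s.(F ⊔ D)
   open: L(x₀) ⊇ {A, E, ¬B, ∃t.¬C, ∃t.∀s.(F ⊔ D), …} (+ ∃-successors)
2. Hence (E ⊓ A) ⊑ (∃t.∀s.(F ⊔ D) ⊓ B): not entailed.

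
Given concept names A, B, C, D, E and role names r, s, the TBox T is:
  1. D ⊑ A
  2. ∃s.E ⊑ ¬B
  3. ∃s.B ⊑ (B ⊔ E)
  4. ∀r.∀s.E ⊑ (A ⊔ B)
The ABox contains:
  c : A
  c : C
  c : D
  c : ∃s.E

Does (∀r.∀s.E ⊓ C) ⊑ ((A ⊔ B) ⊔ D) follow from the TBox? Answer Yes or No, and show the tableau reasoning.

Yes

1. (∀r.∀s.E ⊓ C) ⊑ ((A ⊔ B) ⊔ D)  ⇔  ((∀r.∀s.E ⊓ C) ⊓ ((¬A ⊓ ¬B) ⊓ ¬D)) unsat w.r.t. T
   all branches close; clash {B, ¬B} at x₀
2. Hence (∀r.∀s.E ⊓ C) ⊑ ((A ⊔ B) ⊔ D): entailed.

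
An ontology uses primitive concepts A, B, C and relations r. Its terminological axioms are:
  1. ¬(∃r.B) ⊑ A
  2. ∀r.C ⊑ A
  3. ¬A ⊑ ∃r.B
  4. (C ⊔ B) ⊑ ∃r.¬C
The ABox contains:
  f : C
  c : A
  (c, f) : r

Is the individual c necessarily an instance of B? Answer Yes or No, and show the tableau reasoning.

1. c : B?  L(c) = {A} ∪ {¬B}
   open: L(c) ⊇ {A, ¬B, ¬C} — c ∉ B possible
2. Hence c : B: not entailed.

No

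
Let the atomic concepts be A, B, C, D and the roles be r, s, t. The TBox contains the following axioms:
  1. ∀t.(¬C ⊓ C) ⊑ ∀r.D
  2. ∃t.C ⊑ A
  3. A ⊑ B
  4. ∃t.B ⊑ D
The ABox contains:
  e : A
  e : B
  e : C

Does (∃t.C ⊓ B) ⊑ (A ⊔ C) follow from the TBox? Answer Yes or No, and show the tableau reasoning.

Yes

1. (∃t.C ⊓ B) ⊑ (A ⊔ C)  ⇔  ((∃t.C ⊓ B) ⊓ (¬A ⊓ ¬C)) unsat w.r.t. T
   all branches close; clash {A, ¬A} at x₀
2. Hence (∃t.C ⊓ B) ⊑ (A ⊔ C): entailed.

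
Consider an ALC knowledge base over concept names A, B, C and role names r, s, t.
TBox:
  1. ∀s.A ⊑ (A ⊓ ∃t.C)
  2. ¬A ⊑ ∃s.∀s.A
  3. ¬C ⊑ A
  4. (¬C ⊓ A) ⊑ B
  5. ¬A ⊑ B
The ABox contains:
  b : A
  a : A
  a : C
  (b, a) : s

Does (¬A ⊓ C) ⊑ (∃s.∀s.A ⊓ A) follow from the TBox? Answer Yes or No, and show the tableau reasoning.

1. (¬A ⊓ C) ⊑ (∃s.∀s.A ⊓ A)  ⇔  ((¬A ⊓ C) ⊓ (∀s.∃s.¬A ⊔ ¬A)) unsat w.r.t. T
   apply at x₀: ¬A⊑∃s.∀s.A; ¬A⊑B
   open: L(x₀) ⊇ {B, C, ¬A, ∃s.¬A, ∃s.∀s.A} (+ ∃-successors)
2. Hence (¬A ⊓ C) ⊑ (∃s.∀s.A ⊓ A): not entailed.

No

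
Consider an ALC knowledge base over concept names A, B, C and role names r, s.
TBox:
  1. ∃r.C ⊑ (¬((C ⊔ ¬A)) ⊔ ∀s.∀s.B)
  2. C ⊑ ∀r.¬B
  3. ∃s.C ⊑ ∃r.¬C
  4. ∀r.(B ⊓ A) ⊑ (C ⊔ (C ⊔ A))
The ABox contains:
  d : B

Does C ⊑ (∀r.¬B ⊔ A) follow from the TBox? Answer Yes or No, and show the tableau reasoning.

1. C ⊑ (∀r.¬B ⊔ A)  ⇔  (C ⊓ (∃r.B ⊓ ¬A)) unsat w.r.t. T
   all branches close; clash {B, ¬B} at an ∃-successor
2. Hence C ⊑ (∀r.¬B ⊔ A): entailed.

Yes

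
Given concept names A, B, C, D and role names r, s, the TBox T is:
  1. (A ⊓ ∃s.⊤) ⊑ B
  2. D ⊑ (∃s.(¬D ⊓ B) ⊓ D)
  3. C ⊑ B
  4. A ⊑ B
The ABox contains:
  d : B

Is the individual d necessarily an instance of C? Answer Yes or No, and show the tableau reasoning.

1. d : C?  L(d) = {B} ∪ {¬C}
   open: L(d) ⊇ {B, ¬C, ¬D} — d ∉ C possible
2. Hence d : C: not entailed.

No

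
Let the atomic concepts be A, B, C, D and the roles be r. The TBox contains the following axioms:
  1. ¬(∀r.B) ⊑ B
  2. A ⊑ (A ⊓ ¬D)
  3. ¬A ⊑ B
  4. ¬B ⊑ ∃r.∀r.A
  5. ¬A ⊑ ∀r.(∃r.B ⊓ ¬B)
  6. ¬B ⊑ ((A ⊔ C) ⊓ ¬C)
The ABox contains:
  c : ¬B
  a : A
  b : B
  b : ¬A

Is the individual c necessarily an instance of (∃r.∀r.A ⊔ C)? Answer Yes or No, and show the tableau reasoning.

1. c : (∃r.∀r.A ⊔ C)?  L(c) = {¬B} ∪ {(∀r.∃r.¬A ⊓ ¬C)}
   clash {B, ¬B} at c — c ∈ (∃r.∀r.A ⊔ C)
2. Hence c : (∃r.∀r.A ⊔ C): entailed.

Yes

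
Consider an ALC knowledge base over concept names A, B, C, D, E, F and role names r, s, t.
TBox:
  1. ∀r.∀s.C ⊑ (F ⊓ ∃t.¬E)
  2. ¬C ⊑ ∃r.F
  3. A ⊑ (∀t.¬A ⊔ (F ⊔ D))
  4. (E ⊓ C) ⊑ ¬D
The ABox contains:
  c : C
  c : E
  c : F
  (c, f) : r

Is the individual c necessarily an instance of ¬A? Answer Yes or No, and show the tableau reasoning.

1. c : ¬A?  L(c) = {C, E, F} ∪ {A}
   apply at c: A⊑(∀t.¬A ⊔ (F ⊔ D))
   open: L(c) ⊇ {A, C, E, F, ¬D, …} (+ ∃-successors) — c ∉ ¬A possible
2. Hence c : ¬A: not entailed.

No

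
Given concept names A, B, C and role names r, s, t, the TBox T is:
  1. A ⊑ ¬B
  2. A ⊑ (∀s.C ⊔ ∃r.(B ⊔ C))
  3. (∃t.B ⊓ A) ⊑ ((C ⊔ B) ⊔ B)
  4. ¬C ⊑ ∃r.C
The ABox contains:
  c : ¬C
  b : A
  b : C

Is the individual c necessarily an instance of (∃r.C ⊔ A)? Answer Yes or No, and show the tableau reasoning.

Yes

1. c : (∃r.C ⊔ A)?  L(c) = {¬C} ∪ {(∀r.¬C ⊓ ¬A)}
   clash {C, ¬C} at an ∃-successor — c ∈ (∃r.C ⊔ A)
2. Hence c : (∃r.C ⊔ A): entailed.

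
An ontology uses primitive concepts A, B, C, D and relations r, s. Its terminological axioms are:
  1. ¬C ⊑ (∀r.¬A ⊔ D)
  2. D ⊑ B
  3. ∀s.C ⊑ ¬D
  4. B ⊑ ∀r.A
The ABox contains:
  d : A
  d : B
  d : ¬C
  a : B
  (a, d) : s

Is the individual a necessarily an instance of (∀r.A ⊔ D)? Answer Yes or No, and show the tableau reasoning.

Yes

1. a : (∀r.A ⊔ D)?  L(a) = {B} ∪ {(∃r.¬A ⊓ ¬D)}
   clash {D, ¬D} at a — a ∈ (∀r.A ⊔ D)
2. Hence a : (∀r.A ⊔ D): entailed.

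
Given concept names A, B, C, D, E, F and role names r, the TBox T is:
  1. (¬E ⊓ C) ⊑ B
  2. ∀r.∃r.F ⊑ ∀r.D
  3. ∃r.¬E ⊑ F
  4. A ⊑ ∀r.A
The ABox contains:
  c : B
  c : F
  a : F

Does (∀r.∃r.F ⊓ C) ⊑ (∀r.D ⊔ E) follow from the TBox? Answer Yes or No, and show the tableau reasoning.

1. (∀r.∃r.F ⊓ C) ⊑ (∀r.D ⊔ E)  ⇔  ((∀r.∃r.F ⊓ C) ⊓ (∃r.¬D ⊓ ¬E)) unsat w.r.t. T
   all branches close; clash {D, ¬D} at an ∃-successor
2. Hence (∀r.∃r.F ⊓ C) ⊑ (∀r.D ⊔ E): entailed.

Yes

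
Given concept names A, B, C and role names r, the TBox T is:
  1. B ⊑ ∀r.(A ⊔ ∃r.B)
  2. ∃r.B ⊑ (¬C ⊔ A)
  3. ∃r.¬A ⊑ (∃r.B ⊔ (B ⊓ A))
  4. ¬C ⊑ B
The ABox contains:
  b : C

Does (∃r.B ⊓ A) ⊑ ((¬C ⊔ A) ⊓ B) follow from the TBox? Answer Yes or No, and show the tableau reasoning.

No

1. (∃r.B ⊓ A) ⊑ ((¬C ⊔ A) ⊓ B)  ⇔  ((∃r.B ⊓ A) ⊓ ((C ⊓ ¬A) ⊔ ¬B)) unsat w.r.t. T
   apply at x₀: ∃r.B⊑(¬C ⊔ A)
   open: L(x₀) ⊇ {A, C, ¬B, ∀r.A, ∃r.B} (+ ∃-successors)
2. Hence (∃r.B ⊓ A) ⊑ ((¬C ⊔ A) ⊓ B): not entailed.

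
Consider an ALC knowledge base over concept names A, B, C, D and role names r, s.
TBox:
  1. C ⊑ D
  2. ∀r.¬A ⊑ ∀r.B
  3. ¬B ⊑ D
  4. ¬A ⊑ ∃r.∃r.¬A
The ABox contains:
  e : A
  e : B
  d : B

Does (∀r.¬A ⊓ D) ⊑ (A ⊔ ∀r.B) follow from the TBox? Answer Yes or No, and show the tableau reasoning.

Yes

1. (∀r.¬A ⊓ D) ⊑ (A ⊔ ∀r.B)  ⇔  ((∀r.¬A ⊓ D) ⊓ (¬A ⊓ ∃r.¬B)) unsat w.r.t. T
   all branches close; clash {B, ¬B} at an ∃-successor
2. Hence (∀r.¬A ⊓ D) ⊑ (A ⊔ ∀r.B): entailed.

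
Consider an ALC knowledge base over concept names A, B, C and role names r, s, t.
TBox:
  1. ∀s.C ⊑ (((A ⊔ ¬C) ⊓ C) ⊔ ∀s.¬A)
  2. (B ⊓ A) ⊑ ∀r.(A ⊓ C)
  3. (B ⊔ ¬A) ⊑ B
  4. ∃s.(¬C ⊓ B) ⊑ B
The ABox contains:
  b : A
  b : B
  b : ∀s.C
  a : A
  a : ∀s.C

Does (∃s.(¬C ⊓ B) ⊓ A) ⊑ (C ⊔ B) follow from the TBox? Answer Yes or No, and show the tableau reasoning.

1. (∃s.(¬C ⊓ B) ⊓ A) ⊑ (C ⊔ B)  ⇔  ((∃s.(¬C ⊓ B) ⊓ A) ⊓ (¬C ⊓ ¬B)) unsat w.r.t. T
   all branches close; clash {B, ¬B} at x₀
2. Hence (∃s.(¬C ⊓ B) ⊓ A) ⊑ (C ⊔ B): entailed.

Yes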